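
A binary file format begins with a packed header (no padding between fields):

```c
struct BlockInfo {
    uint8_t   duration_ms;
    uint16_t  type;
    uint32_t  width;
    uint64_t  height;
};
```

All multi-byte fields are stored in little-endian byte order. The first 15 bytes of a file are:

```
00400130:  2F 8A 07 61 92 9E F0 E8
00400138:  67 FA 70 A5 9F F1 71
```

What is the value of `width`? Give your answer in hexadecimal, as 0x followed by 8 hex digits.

`width` follows `duration_ms` (1 B), `type` (2 B), so it starts at offset 1 + 2 = 3 and occupies 4 bytes.
Bytes at offsets 3..6: 61 92 9E F0.
In little-endian order the low byte comes first in memory.
Reassemble most-significant byte first: F0 9E 92 61 → 0xF09E9261.

0xF09E9261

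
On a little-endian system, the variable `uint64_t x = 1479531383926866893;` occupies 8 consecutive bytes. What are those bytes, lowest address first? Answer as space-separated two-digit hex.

1479531383926866893 in hexadecimal, padded to 64 bits, is 0x148859F46D00C3CD.
Split into bytes (most-significant first): 14 88 59 F4 6D 00 C3 CD.
Little-endian: lowest address holds the least-significant byte.
So at ascending addresses the bytes are CD C3 00 6D F4 59 88 14.

CD C3 00 6D F4 59 88 14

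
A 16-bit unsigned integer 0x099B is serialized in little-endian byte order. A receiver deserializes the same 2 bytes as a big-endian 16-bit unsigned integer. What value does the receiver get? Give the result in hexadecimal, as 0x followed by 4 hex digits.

0x9B09

Stored little-endian, the bytes at ascending addresses are 9B 09.
Read back as big-endian, the last byte is least significant, giving 0x9B09.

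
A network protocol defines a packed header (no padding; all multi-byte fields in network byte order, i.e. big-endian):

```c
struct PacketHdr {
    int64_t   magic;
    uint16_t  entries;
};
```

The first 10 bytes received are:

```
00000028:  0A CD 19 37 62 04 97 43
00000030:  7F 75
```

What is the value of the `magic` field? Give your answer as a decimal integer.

778306036263327555

`magic` is the first field, at byte offset 0, occupying 8 bytes.
Bytes at offsets 0..7: 0A CD 19 37 62 04 97 43.
Big-endian: lowest address holds the most-significant byte.
The bytes are already most-significant first: 0x0ACD193762049743.
0x0ACD193762049743 = 778306036263327555.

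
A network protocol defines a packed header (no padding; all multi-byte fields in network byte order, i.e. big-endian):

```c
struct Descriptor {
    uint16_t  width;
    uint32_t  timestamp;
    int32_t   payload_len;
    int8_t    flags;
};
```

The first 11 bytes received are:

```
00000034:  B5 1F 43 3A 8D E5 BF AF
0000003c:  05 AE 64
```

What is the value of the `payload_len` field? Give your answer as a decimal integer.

-1079048786

`payload_len` follows `width` (2 B), `timestamp` (4 B), so it starts at offset 2 + 4 = 6 and occupies 4 bytes.
Bytes at offsets 6..9: BF AF 05 AE.
Big-endian stores the most-significant byte at the lowest address.
The bytes are already most-significant first: 0xBFAF05AE.
Top bit is set, so as a signed 32-bit value this is 0xBFAF05AE − 2^32 = -1079048786.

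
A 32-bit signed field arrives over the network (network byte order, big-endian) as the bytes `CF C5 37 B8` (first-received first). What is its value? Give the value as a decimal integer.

-809158728

Big-endian: lowest address holds the most-significant byte.
The bytes are already most-significant first: 0xCFC537B8.
Top bit is set, so as a signed 32-bit value this is 0xCFC537B8 − 2^32 = -809158728.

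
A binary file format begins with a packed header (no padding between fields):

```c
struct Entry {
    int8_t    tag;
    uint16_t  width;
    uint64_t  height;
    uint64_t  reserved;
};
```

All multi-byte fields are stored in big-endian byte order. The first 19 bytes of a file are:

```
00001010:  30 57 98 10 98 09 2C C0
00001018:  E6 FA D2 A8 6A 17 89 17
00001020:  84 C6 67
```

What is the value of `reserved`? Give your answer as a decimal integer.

12135538023475758695

`reserved` follows `tag` (1 B), `width` (2 B), `height` (8 B), so it starts at offset 1 + 2 + 8 = 11 and occupies 8 bytes.
Bytes at offsets 11..18: A8 6A 17 89 17 84 C6 67.
In big-endian order the high byte comes first in memory.
The bytes are already most-significant first: 0xA86A17891784C667.
0xA86A17891784C667 = 12135538023475758695.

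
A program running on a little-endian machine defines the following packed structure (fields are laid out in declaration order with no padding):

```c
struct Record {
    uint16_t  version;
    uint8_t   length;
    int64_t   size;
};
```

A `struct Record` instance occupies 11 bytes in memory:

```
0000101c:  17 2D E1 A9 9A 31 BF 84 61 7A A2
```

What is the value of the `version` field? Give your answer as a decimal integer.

`version` is the first field, at byte offset 0, occupying 2 bytes.
Bytes at offsets 0..1: 17 2D.
Little-endian: lowest address holds the least-significant byte.
Reassemble most-significant byte first: 2D 17 → 0x2D17.
0x2D17 = 11543.

11543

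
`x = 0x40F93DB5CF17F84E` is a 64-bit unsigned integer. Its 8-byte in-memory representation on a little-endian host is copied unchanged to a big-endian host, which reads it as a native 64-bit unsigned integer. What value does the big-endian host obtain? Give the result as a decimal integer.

5690324310049028416

Stored little-endian, the bytes at ascending addresses are 4E F8 17 CF B5 3D F9 40.
Read back as big-endian, the last byte is least significant, giving 0x4EF817CFB53DF940.
0x4EF817CFB53DF940 = 5690324310049028416.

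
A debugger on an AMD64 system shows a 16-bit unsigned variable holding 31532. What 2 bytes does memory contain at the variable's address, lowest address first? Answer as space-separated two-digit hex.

31532 in hexadecimal, padded to 16 bits, is 0x7B2C.
Split into bytes (most-significant first): 7B 2C.
Little-endian: lowest address holds the least-significant byte.
So at ascending addresses the bytes are 2C 7B.

2C 7B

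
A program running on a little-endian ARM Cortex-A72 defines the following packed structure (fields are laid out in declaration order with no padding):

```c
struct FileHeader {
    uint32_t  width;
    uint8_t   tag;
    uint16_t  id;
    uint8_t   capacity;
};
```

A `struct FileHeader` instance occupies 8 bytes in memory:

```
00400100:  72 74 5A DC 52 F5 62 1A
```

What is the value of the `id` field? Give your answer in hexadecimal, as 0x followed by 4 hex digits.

0x62F5

`id` follows `width` (4 B), `tag` (1 B), so it starts at offset 4 + 1 = 5 and occupies 2 bytes.
Bytes at offsets 5..6: F5 62.
Little-endian stores the least-significant byte at the lowest address.
Reassemble most-significant byte first: 62 F5 → 0x62F5.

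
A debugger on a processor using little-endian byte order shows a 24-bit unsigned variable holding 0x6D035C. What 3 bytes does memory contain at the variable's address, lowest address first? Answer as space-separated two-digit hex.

Split into bytes (most-significant first): 6D 03 5C.
In little-endian order the low byte comes first in memory.
So at ascending addresses the bytes are 5C 03 6D.

5C 03 6D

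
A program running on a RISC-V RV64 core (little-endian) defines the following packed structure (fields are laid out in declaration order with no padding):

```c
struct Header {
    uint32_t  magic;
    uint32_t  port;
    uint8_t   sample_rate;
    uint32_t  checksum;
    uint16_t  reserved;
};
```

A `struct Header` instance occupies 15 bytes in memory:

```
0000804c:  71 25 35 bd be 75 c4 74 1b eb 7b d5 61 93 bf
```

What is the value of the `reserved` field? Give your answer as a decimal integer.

49043

`reserved` follows `magic` (4 B), `port` (4 B), `sample_rate` (1 B), `checksum` (4 B), so it starts at offset 4 + 4 + 1 + 4 = 13 and occupies 2 bytes.
Bytes at offsets 13..14: 93 BF.
Little-endian: lowest address holds the least-significant byte.
Reassemble most-significant byte first: BF 93 → 0xBF93.
0xBF93 = 49043.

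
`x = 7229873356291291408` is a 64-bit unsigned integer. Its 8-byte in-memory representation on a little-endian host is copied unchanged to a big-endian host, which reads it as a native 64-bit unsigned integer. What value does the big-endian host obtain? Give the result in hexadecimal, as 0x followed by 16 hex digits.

7229873356291291408 in 64-bit hexadecimal is 0x6455AB8314CDB910.
Stored little-endian, the bytes at ascending addresses are 10 B9 CD 14 83 AB 55 64.
Read back as big-endian, the last byte is least significant, giving 0x10B9CD1483AB5564.

0x10B9CD1483AB5564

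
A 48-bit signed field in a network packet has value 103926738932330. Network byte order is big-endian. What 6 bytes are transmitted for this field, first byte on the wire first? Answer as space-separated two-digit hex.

103926738932330 in hexadecimal, padded to 48 bits, is 0x5E85545B526A.
Split into bytes (most-significant first): 5E 85 54 5B 52 6A.
In big-endian order the high byte comes first in memory.
So the memory order matches the most-significant-first order: 5E 85 54 5B 52 6A.

5E 85 54 5B 52 6A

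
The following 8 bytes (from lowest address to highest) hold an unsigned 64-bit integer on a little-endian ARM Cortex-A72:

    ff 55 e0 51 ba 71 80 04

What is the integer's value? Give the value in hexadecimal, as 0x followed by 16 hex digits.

0x048071BA51E055FF

In little-endian order the low byte comes first in memory.
Reassemble most-significant byte first: 04 80 71 BA 51 E0 55 FF → 0x048071BA51E055FF.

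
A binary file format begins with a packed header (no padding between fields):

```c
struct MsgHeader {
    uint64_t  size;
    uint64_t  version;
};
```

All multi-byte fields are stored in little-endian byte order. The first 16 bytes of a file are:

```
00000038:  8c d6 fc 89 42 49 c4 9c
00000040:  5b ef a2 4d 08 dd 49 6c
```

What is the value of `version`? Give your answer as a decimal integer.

7803010857128095579

`version` follows `size` (8 bytes), so it starts at byte offset 8 and occupies 8 bytes.
Bytes at offsets 8..15: 5B EF A2 4D 08 DD 49 6C.
In little-endian order the low byte comes first in memory.
Reassemble most-significant byte first: 6C 49 DD 08 4D A2 EF 5B → 0x6C49DD084DA2EF5B.
0x6C49DD084DA2EF5B = 7803010857128095579.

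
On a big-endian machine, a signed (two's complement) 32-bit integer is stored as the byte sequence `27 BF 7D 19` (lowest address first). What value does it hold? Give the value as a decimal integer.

Big-endian stores the most-significant byte at the lowest address.
The bytes are already most-significant first: 0x27BF7D19.
0x27BF7D19 = 666860825.

666860825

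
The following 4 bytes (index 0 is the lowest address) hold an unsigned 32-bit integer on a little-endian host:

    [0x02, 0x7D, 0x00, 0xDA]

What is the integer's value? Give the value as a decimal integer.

3657465090

In little-endian order the low byte comes first in memory.
Reassemble most-significant byte first: DA 00 7D 02 → 0xDA007D02.
0xDA007D02 = 3657465090.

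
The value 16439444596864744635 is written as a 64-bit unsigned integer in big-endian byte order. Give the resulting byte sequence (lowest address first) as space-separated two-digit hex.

16439444596864744635 in hexadecimal, padded to 64 bits, is 0xE424A3C2CCD67CBB.
Split into bytes (most-significant first): E4 24 A3 C2 CC D6 7C BB.
Big-endian: lowest address holds the most-significant byte.
So the memory order matches the most-significant-first order: E4 24 A3 C2 CC D6 7C BB.

E4 24 A3 C2 CC D6 7C BB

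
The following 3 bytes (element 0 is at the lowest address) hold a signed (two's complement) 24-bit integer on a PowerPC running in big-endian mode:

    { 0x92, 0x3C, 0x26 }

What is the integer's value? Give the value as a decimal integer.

Big-endian stores the most-significant byte at the lowest address.
The bytes are already most-significant first: 0x923C26.
Top bit is set, so as a signed 24-bit value this is 0x923C26 − 2^24 = -7193562.

-7193562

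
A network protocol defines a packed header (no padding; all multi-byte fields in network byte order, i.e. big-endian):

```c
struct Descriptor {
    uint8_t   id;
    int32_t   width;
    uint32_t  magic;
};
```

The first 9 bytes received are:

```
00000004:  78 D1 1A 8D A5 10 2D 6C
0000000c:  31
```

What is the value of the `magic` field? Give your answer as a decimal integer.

271412273

`magic` follows `id` (1 B), `width` (4 B), so it starts at offset 1 + 4 = 5 and occupies 4 bytes.
Bytes at offsets 5..8: 10 2D 6C 31.
Big-endian: lowest address holds the most-significant byte.
The bytes are already most-significant first: 0x102D6C31.
0x102D6C31 = 271412273.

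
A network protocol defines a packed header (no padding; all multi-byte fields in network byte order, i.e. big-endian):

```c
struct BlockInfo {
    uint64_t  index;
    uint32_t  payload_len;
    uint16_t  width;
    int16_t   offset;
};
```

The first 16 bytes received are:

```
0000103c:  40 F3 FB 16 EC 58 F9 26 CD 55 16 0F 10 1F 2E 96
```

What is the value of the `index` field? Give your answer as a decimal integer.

`index` is the first field, at byte offset 0, occupying 8 bytes.
Bytes at offsets 0..7: 40 F3 FB 16 EC 58 F9 26.
Big-endian: lowest address holds the most-significant byte.
The bytes are already most-significant first: 0x40F3FB16EC58F926.
0x40F3FB16EC58F926 = 4680360513641183526.

4680360513641183526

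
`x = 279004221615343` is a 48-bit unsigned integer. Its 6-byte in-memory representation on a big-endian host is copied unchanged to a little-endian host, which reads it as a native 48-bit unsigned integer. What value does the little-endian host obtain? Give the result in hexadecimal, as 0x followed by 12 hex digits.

0xEF2C85BBC0FD

279004221615343 in 48-bit hexadecimal is 0xFDC0BB852CEF.
Stored big-endian, the bytes at ascending addresses are FD C0 BB 85 2C EF.
Read back as little-endian, the first byte is least significant, giving 0xEF2C85BBC0FD.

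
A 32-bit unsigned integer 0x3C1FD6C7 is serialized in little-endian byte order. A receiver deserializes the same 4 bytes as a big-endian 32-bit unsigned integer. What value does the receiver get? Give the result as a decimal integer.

Stored little-endian, the bytes at ascending addresses are C7 D6 1F 3C.
Read back as big-endian, the last byte is least significant, giving 0xC7D61F3C.
0xC7D61F3C = 3352698684.

3352698684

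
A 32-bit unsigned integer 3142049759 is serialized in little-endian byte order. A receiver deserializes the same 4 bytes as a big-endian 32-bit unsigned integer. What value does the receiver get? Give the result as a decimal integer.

3755952059

3142049759 in 32-bit hexadecimal is 0xBB47DFDF.
Stored little-endian, the bytes at ascending addresses are DF DF 47 BB.
Read back as big-endian, the last byte is least significant, giving 0xDFDF47BB.
0xDFDF47BB = 3755952059.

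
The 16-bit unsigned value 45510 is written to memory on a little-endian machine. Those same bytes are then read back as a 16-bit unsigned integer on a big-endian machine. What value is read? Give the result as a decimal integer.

50865

45510 in 16-bit hexadecimal is 0xB1C6.
Stored little-endian, the bytes at ascending addresses are C6 B1.
Read back as big-endian, the last byte is least significant, giving 0xC6B1.
0xC6B1 = 50865.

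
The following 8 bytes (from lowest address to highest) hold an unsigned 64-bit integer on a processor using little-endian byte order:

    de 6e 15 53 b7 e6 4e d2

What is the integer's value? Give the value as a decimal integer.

15154303471195614942

Little-endian stores the least-significant byte at the lowest address.
Reassemble most-significant byte first: D2 4E E6 B7 53 15 6E DE → 0xD24EE6B753156EDE.
0xD24EE6B753156EDE = 15154303471195614942.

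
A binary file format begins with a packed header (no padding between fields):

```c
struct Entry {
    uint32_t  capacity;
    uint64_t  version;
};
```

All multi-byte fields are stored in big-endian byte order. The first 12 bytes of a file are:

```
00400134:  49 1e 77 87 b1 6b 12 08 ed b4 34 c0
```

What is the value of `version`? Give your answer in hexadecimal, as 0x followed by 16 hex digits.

`version` follows `capacity` (4 bytes), so it starts at byte offset 4 and occupies 8 bytes.
Bytes at offsets 4..11: B1 6B 12 08 ED B4 34 C0.
Big-endian stores the most-significant byte at the lowest address.
The bytes are already most-significant first: 0xB16B1208EDB434C0.

0xB16B1208EDB434C0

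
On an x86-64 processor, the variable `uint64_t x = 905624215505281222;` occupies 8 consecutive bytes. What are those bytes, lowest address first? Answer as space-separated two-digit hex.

C6 20 2F 01 6D 6C 91 0C

905624215505281222 in hexadecimal, padded to 64 bits, is 0x0C916C6D012F20C6.
Split into bytes (most-significant first): 0C 91 6C 6D 01 2F 20 C6.
In little-endian order the low byte comes first in memory.
So at ascending addresses the bytes are C6 20 2F 01 6D 6C 91 0C.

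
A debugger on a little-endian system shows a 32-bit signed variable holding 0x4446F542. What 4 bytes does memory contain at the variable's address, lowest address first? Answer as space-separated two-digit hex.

42 F5 46 44

Split into bytes (most-significant first): 44 46 F5 42.
In little-endian order the low byte comes first in memory.
So at ascending addresses the bytes are 42 F5 46 44.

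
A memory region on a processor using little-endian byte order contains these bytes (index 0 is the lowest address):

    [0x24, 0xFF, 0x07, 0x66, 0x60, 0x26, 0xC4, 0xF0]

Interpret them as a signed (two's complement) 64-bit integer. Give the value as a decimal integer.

In little-endian order the low byte comes first in memory.
Reassemble most-significant byte first: F0 C4 26 60 66 07 FF 24 → 0xF0C426606607FF24.
Top bit is set, so as a signed 64-bit value this is 0xF0C426606607FF24 − 2^64 = -1097710213701042396.

-1097710213701042396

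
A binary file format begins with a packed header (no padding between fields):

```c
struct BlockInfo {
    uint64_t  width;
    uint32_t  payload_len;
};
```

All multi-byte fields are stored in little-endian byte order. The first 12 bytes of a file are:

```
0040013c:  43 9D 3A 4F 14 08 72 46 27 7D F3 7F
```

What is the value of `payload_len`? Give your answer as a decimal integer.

2146663719

`payload_len` follows `width` (8 bytes), so it starts at byte offset 8 and occupies 4 bytes.
Bytes at offsets 8..11: 27 7D F3 7F.
In little-endian order the low byte comes first in memory.
Reassemble most-significant byte first: 7F F3 7D 27 → 0x7FF37D27.
0x7FF37D27 = 2146663719.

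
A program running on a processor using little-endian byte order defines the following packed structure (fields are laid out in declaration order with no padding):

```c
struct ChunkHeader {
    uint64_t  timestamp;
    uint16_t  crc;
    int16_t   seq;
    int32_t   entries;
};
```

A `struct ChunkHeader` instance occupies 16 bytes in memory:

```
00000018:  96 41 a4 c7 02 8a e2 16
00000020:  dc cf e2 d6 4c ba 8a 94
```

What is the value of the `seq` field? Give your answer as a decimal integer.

-10526

`seq` follows `timestamp` (8 B), `crc` (2 B), so it starts at offset 8 + 2 = 10 and occupies 2 bytes.
Bytes at offsets 10..11: E2 D6.
Little-endian: lowest address holds the least-significant byte.
Reassemble most-significant byte first: D6 E2 → 0xD6E2.
Top bit is set, so as a signed 16-bit value this is 0xD6E2 − 2^16 = -10526.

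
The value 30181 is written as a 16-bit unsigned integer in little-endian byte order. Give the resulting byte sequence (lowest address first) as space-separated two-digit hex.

30181 in hexadecimal, padded to 16 bits, is 0x75E5.
Split into bytes (most-significant first): 75 E5.
In little-endian order the low byte comes first in memory.
So at ascending addresses the bytes are E5 75.

E5 75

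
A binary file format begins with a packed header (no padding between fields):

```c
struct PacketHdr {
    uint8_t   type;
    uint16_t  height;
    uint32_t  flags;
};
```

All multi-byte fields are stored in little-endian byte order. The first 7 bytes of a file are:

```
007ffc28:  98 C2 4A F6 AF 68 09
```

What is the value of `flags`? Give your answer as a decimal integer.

157855734

`flags` follows `type` (1 B), `height` (2 B), so it starts at offset 1 + 2 = 3 and occupies 4 bytes.
Bytes at offsets 3..6: F6 AF 68 09.
Little-endian stores the least-significant byte at the lowest address.
Reassemble most-significant byte first: 09 68 AF F6 → 0x0968AFF6.
0x0968AFF6 = 157855734.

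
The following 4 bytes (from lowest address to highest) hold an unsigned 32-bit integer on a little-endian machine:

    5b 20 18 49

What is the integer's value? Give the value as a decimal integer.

1226317915

Little-endian stores the least-significant byte at the lowest address.
Reassemble most-significant byte first: 49 18 20 5B → 0x4918205B.
0x4918205B = 1226317915.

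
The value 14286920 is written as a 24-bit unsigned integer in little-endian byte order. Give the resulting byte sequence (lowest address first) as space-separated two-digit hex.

14286920 in hexadecimal, padded to 24 bits, is 0xDA0048.
Split into bytes (most-significant first): DA 00 48.
Little-endian stores the least-significant byte at the lowest address.
So at ascending addresses the bytes are 48 00 DA.

48 00 DA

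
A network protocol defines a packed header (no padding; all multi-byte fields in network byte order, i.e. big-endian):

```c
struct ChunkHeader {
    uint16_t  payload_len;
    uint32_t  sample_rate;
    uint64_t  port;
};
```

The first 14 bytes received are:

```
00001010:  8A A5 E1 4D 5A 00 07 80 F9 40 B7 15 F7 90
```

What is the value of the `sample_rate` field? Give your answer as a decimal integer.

`sample_rate` follows `payload_len` (2 bytes), so it starts at byte offset 2 and occupies 4 bytes.
Bytes at offsets 2..5: E1 4D 5A 00.
Big-endian stores the most-significant byte at the lowest address.
The bytes are already most-significant first: 0xE14D5A00.
0xE14D5A00 = 3779942912.

3779942912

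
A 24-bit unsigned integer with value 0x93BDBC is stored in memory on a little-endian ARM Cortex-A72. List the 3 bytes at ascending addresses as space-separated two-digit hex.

Split into bytes (most-significant first): 93 BD BC.
Little-endian: lowest address holds the least-significant byte.
So at ascending addresses the bytes are BC BD 93.

BC BD 93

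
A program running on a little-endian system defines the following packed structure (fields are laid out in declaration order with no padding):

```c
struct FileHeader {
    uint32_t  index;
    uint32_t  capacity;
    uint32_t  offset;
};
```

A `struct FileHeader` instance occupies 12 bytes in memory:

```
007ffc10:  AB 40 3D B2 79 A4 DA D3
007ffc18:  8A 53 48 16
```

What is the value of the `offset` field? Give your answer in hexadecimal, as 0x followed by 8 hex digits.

0x1648538A

`offset` follows `index` (4 B), `capacity` (4 B), so it starts at offset 4 + 4 = 8 and occupies 4 bytes.
Bytes at offsets 8..11: 8A 53 48 16.
In little-endian order the low byte comes first in memory.
Reassemble most-significant byte first: 16 48 53 8A → 0x1648538A.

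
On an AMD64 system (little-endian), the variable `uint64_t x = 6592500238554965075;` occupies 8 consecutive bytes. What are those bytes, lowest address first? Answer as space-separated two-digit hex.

53 24 BF D4 09 44 7D 5B

6592500238554965075 in hexadecimal, padded to 64 bits, is 0x5B7D4409D4BF2453.
Split into bytes (most-significant first): 5B 7D 44 09 D4 BF 24 53.
Little-endian stores the least-significant byte at the lowest address.
So at ascending addresses the bytes are 53 24 BF D4 09 44 7D 5B.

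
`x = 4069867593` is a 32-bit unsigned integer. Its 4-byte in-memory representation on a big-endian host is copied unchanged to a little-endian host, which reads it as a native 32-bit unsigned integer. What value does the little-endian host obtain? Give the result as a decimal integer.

4069867593 in 32-bit hexadecimal is 0xF2954049.
Stored big-endian, the bytes at ascending addresses are F2 95 40 49.
Read back as little-endian, the first byte is least significant, giving 0x494095F2.
0x494095F2 = 1228969458.

1228969458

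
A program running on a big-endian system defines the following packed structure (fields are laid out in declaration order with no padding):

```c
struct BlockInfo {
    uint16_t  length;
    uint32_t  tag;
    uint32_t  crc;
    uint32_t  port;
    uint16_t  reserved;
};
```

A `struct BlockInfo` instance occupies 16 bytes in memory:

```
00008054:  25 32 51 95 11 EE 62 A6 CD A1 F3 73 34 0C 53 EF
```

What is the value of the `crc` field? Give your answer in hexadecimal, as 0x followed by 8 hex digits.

0x62A6CDA1

`crc` follows `length` (2 B), `tag` (4 B), so it starts at offset 2 + 4 = 6 and occupies 4 bytes.
Bytes at offsets 6..9: 62 A6 CD A1.
Big-endian stores the most-significant byte at the lowest address.
The bytes are already most-significant first: 0x62A6CDA1.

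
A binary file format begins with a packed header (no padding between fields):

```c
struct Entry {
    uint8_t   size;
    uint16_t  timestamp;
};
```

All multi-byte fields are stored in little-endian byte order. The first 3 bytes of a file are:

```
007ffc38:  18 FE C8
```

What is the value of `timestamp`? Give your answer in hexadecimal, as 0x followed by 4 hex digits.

0xC8FE

`timestamp` follows `size` (1 byte), so it starts at byte offset 1 and occupies 2 bytes.
Bytes at offsets 1..2: FE C8.
In little-endian order the low byte comes first in memory.
Reassemble most-significant byte first: C8 FE → 0xC8FE.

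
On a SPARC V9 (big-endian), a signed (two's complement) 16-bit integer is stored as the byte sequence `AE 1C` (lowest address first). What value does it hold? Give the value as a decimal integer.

Big-endian stores the most-significant byte at the lowest address.
The bytes are already most-significant first: 0xAE1C.
Top bit is set, so as a signed 16-bit value this is 0xAE1C − 2^16 = -20964.

-20964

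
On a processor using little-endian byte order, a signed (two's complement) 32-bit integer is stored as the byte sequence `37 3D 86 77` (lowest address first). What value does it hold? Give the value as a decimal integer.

2005286199

Little-endian: lowest address holds the least-significant byte.
Reassemble most-significant byte first: 77 86 3D 37 → 0x77863D37.
0x77863D37 = 2005286199.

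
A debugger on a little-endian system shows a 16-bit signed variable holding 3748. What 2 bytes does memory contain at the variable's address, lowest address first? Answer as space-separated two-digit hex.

A4 0E

3748 in hexadecimal, padded to 16 bits, is 0x0EA4.
Split into bytes (most-significant first): 0E A4.
Little-endian stores the least-significant byte at the lowest address.
So at ascending addresses the bytes are A4 0E.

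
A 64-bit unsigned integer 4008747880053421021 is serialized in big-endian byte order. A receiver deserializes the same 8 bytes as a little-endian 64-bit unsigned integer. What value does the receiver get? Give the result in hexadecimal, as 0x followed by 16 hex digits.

4008747880053421021 in 64-bit hexadecimal is 0x37A1EEF528AF33DD.
Stored big-endian, the bytes at ascending addresses are 37 A1 EE F5 28 AF 33 DD.
Read back as little-endian, the first byte is least significant, giving 0xDD33AF28F5EEA137.

0xDD33AF28F5EEA137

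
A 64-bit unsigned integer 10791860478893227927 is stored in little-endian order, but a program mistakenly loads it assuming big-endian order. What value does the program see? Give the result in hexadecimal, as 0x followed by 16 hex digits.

10791860478893227927 in 64-bit hexadecimal is 0x95C463ED8601FF97.
Stored little-endian, the bytes at ascending addresses are 97 FF 01 86 ED 63 C4 95.
Read back as big-endian, the last byte is least significant, giving 0x97FF0186ED63C495.

0x97FF0186ED63C495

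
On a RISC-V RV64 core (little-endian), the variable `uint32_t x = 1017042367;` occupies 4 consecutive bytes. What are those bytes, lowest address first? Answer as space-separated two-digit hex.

BF D5 9E 3C

1017042367 in hexadecimal, padded to 32 bits, is 0x3C9ED5BF.
Split into bytes (most-significant first): 3C 9E D5 BF.
Little-endian: lowest address holds the least-significant byte.
So at ascending addresses the bytes are BF D5 9E 3C.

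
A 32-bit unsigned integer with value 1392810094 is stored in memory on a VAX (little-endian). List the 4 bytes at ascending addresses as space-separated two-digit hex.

6E 98 04 53

1392810094 in hexadecimal, padded to 32 bits, is 0x5304986E.
Split into bytes (most-significant first): 53 04 98 6E.
Little-endian stores the least-significant byte at the lowest address.
So at ascending addresses the bytes are 6E 98 04 53.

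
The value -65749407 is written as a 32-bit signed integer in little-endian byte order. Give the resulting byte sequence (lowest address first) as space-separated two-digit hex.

Two's complement of -65749407 in 32 bits: 65749407 = 0x03EB419F; invert → 0xFC14BE60; add 1 → 0xFC14BE61.
Split into bytes (most-significant first): FC 14 BE 61.
In little-endian order the low byte comes first in memory.
So at ascending addresses the bytes are 61 BE 14 FC.

61 BE 14 FC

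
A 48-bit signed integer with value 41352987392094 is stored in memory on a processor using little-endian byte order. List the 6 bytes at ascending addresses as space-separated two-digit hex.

5E B8 1F 3E 9C 25

41352987392094 in hexadecimal, padded to 48 bits, is 0x259C3E1FB85E.
Split into bytes (most-significant first): 25 9C 3E 1F B8 5E.
Little-endian stores the least-significant byte at the lowest address.
So at ascending addresses the bytes are 5E B8 1F 3E 9C 25.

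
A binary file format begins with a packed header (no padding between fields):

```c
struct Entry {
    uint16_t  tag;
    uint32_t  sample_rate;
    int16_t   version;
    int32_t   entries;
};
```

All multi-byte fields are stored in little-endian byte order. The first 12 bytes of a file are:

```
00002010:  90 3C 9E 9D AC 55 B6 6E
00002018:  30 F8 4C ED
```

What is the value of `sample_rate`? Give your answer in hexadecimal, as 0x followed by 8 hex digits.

`sample_rate` follows `tag` (2 bytes), so it starts at byte offset 2 and occupies 4 bytes.
Bytes at offsets 2..5: 9E 9D AC 55.
In little-endian order the low byte comes first in memory.
Reassemble most-significant byte first: 55 AC 9D 9E → 0x55AC9D9E.

0x55AC9D9E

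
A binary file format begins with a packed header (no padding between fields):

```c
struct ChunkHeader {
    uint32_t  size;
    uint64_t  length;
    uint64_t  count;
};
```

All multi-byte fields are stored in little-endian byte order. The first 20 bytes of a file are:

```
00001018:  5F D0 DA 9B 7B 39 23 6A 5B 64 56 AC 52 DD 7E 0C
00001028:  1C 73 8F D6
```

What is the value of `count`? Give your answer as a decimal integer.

15460702610092121426

`count` follows `size` (4 B), `length` (8 B), so it starts at offset 4 + 8 = 12 and occupies 8 bytes.
Bytes at offsets 12..19: 52 DD 7E 0C 1C 73 8F D6.
Little-endian: lowest address holds the least-significant byte.
Reassemble most-significant byte first: D6 8F 73 1C 0C 7E DD 52 → 0xD68F731C0C7EDD52.
0xD68F731C0C7EDD52 = 15460702610092121426.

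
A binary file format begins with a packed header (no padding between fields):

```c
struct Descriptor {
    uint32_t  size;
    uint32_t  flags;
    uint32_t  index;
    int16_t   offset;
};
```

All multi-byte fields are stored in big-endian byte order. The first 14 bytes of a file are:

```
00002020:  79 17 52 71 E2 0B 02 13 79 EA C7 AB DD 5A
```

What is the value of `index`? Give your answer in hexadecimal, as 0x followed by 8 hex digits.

0x79EAC7AB

`index` follows `size` (4 B), `flags` (4 B), so it starts at offset 4 + 4 = 8 and occupies 4 bytes.
Bytes at offsets 8..11: 79 EA C7 AB.
Big-endian stores the most-significant byte at the lowest address.
The bytes are already most-significant first: 0x79EAC7AB.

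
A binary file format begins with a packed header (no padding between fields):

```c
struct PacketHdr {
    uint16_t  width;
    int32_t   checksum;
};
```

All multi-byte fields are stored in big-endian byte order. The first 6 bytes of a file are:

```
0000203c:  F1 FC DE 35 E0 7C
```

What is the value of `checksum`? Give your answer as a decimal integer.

`checksum` follows `width` (2 bytes), so it starts at byte offset 2 and occupies 4 bytes.
Bytes at offsets 2..5: DE 35 E0 7C.
In big-endian order the high byte comes first in memory.
The bytes are already most-significant first: 0xDE35E07C.
Top bit is set, so as a signed 32-bit value this is 0xDE35E07C − 2^32 = -566894468.

-566894468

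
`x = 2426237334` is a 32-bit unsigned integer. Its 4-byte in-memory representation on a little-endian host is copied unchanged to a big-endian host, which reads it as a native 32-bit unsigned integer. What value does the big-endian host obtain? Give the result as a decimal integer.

2426237334 in 32-bit hexadecimal is 0x909D7196.
Stored little-endian, the bytes at ascending addresses are 96 71 9D 90.
Read back as big-endian, the last byte is least significant, giving 0x96719D90.
0x96719D90 = 2524028304.

2524028304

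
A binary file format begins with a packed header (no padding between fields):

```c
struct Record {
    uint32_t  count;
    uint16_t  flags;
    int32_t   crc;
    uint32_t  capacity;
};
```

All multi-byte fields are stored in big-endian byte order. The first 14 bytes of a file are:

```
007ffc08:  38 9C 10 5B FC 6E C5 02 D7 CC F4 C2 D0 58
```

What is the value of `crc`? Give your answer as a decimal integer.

-989669428

`crc` follows `count` (4 B), `flags` (2 B), so it starts at offset 4 + 2 = 6 and occupies 4 bytes.
Bytes at offsets 6..9: C5 02 D7 CC.
Big-endian: lowest address holds the most-significant byte.
The bytes are already most-significant first: 0xC502D7CC.
Top bit is set, so as a signed 32-bit value this is 0xC502D7CC − 2^32 = -989669428.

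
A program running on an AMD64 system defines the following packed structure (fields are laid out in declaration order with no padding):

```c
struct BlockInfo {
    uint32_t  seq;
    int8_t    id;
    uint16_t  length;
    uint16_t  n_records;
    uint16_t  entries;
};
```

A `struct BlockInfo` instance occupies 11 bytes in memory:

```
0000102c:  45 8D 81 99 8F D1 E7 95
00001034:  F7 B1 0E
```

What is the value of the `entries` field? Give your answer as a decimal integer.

3761

`entries` follows `seq` (4 B), `id` (1 B), `length` (2 B), `n_records` (2 B), so it starts at offset 4 + 1 + 2 + 2 = 9 and occupies 2 bytes.
Bytes at offsets 9..10: B1 0E.
Little-endian: lowest address holds the least-significant byte.
Reassemble most-significant byte first: 0E B1 → 0x0EB1.
0x0EB1 = 3761.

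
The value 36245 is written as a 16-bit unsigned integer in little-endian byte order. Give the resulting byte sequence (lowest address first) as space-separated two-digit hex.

36245 in hexadecimal, padded to 16 bits, is 0x8D95.
Split into bytes (most-significant first): 8D 95.
Little-endian stores the least-significant byte at the lowest address.
So at ascending addresses the bytes are 95 8D.

95 8D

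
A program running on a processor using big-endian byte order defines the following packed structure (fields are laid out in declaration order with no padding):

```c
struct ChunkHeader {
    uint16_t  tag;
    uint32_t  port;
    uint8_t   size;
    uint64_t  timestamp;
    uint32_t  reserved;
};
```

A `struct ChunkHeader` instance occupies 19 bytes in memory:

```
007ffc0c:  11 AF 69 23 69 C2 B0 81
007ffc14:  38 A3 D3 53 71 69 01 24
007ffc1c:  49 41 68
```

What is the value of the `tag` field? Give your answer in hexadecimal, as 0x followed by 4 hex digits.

`tag` is the first field, at byte offset 0, occupying 2 bytes.
Bytes at offsets 0..1: 11 AF.
Big-endian stores the most-significant byte at the lowest address.
The bytes are already most-significant first: 0x11AF.

0x11AF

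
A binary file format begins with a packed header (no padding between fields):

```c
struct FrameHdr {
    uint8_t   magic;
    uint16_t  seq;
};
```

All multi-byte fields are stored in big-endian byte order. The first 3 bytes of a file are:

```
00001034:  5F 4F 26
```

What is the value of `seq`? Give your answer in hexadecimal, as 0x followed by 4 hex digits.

0x4F26

`seq` follows `magic` (1 byte), so it starts at byte offset 1 and occupies 2 bytes.
Bytes at offsets 1..2: 4F 26.
Big-endian stores the most-significant byte at the lowest address.
The bytes are already most-significant first: 0x4F26.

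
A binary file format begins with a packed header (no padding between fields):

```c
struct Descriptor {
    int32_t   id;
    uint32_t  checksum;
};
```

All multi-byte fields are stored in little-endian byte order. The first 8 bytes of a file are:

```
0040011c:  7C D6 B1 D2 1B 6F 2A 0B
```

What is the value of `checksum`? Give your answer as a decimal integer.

187330331

`checksum` follows `id` (4 bytes), so it starts at byte offset 4 and occupies 4 bytes.
Bytes at offsets 4..7: 1B 6F 2A 0B.
In little-endian order the low byte comes first in memory.
Reassemble most-significant byte first: 0B 2A 6F 1B → 0x0B2A6F1B.
0x0B2A6F1B = 187330331.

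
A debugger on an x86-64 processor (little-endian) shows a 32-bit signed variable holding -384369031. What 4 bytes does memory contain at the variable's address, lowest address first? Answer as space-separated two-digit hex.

Two's complement of -384369031 in 32 bits: 384369031 = 0x16E90187; invert → 0xE916FE78; add 1 → 0xE916FE79.
Split into bytes (most-significant first): E9 16 FE 79.
Little-endian: lowest address holds the least-significant byte.
So at ascending addresses the bytes are 79 FE 16 E9.

79 FE 16 E9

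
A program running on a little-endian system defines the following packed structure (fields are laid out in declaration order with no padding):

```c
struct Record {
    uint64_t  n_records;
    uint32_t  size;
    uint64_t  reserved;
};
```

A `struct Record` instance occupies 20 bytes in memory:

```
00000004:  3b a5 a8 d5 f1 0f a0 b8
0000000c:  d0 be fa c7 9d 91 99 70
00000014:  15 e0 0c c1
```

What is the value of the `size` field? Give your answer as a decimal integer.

`size` follows `n_records` (8 bytes), so it starts at byte offset 8 and occupies 4 bytes.
Bytes at offsets 8..11: D0 BE FA C7.
In little-endian order the low byte comes first in memory.
Reassemble most-significant byte first: C7 FA BE D0 → 0xC7FABED0.
0xC7FABED0 = 3355098832.

3355098832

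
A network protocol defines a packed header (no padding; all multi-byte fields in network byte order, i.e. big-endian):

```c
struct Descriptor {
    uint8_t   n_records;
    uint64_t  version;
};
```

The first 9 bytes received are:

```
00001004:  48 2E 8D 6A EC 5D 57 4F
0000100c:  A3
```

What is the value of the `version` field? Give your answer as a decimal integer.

`version` follows `n_records` (1 byte), so it starts at byte offset 1 and occupies 8 bytes.
Bytes at offsets 1..8: 2E 8D 6A EC 5D 57 4F A3.
Big-endian: lowest address holds the most-significant byte.
The bytes are already most-significant first: 0x2E8D6AEC5D574FA3.
0x2E8D6AEC5D574FA3 = 3354454860871716771.

3354454860871716771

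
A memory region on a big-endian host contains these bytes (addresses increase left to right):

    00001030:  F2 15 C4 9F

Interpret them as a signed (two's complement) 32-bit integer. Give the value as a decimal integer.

-233454433

Big-endian: lowest address holds the most-significant byte.
The bytes are already most-significant first: 0xF215C49F.
Top bit is set, so as a signed 32-bit value this is 0xF215C49F − 2^32 = -233454433.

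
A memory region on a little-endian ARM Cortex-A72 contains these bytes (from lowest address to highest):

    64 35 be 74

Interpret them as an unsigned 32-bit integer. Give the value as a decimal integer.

Little-endian stores the least-significant byte at the lowest address.
Reassemble most-significant byte first: 74 BE 35 64 → 0x74BE3564.
0x74BE3564 = 1958622564.

1958622564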